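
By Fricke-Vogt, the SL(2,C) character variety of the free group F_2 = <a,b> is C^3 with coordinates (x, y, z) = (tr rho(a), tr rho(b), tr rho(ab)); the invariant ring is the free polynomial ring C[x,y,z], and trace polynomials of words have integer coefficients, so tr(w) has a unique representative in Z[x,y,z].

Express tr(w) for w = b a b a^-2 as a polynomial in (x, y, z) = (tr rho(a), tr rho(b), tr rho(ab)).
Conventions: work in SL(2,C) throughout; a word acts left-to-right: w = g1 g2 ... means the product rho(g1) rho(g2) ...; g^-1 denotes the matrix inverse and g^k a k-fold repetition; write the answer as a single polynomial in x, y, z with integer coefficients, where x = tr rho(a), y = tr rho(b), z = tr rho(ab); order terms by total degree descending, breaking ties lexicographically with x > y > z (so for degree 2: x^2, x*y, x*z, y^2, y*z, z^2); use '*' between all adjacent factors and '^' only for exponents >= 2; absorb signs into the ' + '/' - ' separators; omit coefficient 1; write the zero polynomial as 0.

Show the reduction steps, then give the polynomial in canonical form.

x^2*y*z - x^3 - x*z^2 - y*z + 3*x

trace(b a b) = trace(b) * trace(a b) - trace(a) = y*z - x
trace(b a b a) = trace(b a) * trace(b a) - trace(1) = z^2 - 2
trace(a^-1 b a b) = trace(b a b) * trace(a) - trace(b a b a) = x*y*z - x^2 - z^2 + 2
trace(b a b a^-2) = trace(a^-1 b a b) * trace(a) - trace(a^-1 b a b a) = x^2*y*z - x^3 - x*z^2 - y*z + 3*x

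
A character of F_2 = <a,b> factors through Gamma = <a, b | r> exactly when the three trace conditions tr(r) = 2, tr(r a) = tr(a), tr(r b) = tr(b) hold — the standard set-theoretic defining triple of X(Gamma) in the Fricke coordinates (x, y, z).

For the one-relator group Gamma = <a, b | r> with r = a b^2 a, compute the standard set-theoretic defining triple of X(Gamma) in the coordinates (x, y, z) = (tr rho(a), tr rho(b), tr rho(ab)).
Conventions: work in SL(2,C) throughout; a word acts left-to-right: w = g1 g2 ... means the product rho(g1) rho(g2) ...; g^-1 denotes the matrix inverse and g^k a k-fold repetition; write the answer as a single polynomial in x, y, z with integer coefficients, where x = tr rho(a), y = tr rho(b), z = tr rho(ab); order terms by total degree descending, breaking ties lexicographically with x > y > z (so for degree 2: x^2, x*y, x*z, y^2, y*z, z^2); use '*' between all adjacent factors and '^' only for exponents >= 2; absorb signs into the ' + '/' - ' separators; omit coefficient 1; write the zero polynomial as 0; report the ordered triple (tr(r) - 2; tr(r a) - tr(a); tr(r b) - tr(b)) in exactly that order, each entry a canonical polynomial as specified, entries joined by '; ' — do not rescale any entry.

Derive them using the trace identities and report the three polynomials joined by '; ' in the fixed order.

x*y*z - x^2 - y^2; x^2*y*z - x^3 - x*y^2 - y*z + 2*x; y*z^2 - x*z - 2*y

trace(b^2 a) = trace(b) trace(a b) - trace(a)   [square of b] = y*z - x
trace(b^2) = trace(b) trace(b) - trace(1)   [square of b] = y^2 - 2
trace(a b^2 a) = trace(a) trace(b^2 a) - trace(b^2)   [square of a] = x*y*z - x^2 - y^2 + 2
trace(a b^2 a^2) = trace(a) trace(b^2 a^2) - trace(b^2 a)   [square of a] = x^2*y*z - x^3 - x*y^2 - y*z + 3*x
trace(a b a b) = trace(a b) trace(a b) - trace(1) = z^2 - 2
trace(a b a) = trace(a) trace(b a) - trace(b) = x*z - y
trace(a b^2 a b) = trace(b) trace(a b a b) - trace(a b a) = y*z^2 - x*z - y
assemble the triple (trace(r) - 2; trace(r a) - x; trace(r b) - y)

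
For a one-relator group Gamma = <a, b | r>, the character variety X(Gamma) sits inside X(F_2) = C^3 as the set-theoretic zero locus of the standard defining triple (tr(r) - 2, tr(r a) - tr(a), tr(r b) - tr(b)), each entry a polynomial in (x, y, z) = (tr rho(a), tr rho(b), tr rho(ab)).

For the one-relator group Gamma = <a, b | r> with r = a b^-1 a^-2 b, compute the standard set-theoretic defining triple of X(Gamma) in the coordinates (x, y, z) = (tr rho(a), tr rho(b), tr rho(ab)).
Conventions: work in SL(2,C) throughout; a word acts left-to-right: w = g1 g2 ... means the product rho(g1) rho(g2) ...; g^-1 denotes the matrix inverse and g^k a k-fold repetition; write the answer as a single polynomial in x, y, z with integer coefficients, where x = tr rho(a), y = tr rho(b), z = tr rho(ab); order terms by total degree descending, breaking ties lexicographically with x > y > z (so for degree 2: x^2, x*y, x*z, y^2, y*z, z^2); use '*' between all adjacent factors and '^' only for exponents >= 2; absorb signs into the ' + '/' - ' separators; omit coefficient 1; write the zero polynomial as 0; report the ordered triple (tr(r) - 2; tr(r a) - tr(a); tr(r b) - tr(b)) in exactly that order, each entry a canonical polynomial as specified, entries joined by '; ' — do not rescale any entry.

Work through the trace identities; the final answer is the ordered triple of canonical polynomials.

tr(a^-1 b) = tr(b) tr(a) - tr(b a) = x*y - z
tr(b a b) = tr(b) tr(a b) - tr(a) = y*z - x
tr(b a b a) = tr(a b) tr(a b) - tr(1) = z^2 - 2
tr(a^-1 b a b) = tr(b a b) tr(a) - tr(b a b a) = x*y*z - x^2 - z^2 + 2
tr(a^-2 b a b) = tr(a^-1 b a b) tr(a) - tr(a^-1 b a b a) = x^2*y*z - x^3 - x*z^2 - y*z + 3*x
tr(a b^-1 a^-2 b) = tr(a^-2 b a) tr(b) - tr(a^-2 b a b) = -x^2*y*z + x^3 + x*y^2 + x*z^2 - 3*x
tr(b^2) = tr(b) tr(b) - tr(1)   [square of b] = y^2 - 2
tr(b a^2 b) = tr(a) tr(b^2 a) - tr(b^2)   [square of a] = x*y*z - x^2 - y^2 + 2
tr(b a^2 b a) = tr(a) tr(b a b a) - tr(b a b)   [square of a] = x*z^2 - y*z - x
tr(b a^2 b a^-1) = tr(b a^2 b) tr(a) - tr(b a^2 b a)   [inverse elimination on a] = x^2*y*z - x^3 - x*y^2 - x*z^2 + y*z + 3*x
tr(a^-2 b a^2 b) = tr(b a^2 b a^-1) tr(a) - tr(b a^2 b)   [inverse elimination on a] = x^3*y*z - x^4 - x^2*y^2 - x^2*z^2 + 4*x^2 + y^2 - 2
tr(a b^-1 a^-2 b a) = tr(a^-2 b a^2) tr(b) - tr(a^-2 b a^2 b)   [inverse elimination on b] = -x^3*y*z + x^4 + x^2*y^2 + x^2*z^2 - 4*x^2 + 2
tr(a b a) = tr(a) tr(b a) - tr(b)  (reduce the a square) = x*z - y
tr(a b^2 a b) = tr(b) tr(a b a b) - tr(a b a)  (reduce the b square) = y*z^2 - x*z - y
tr(b^2 a b^-1 a) = tr(a b^2 a) tr(b) - tr(a b^2 a b)  (eliminate b^-1) = x*y^2*z - x^2*y - y^3 - y*z^2 + x*z + 3*y
tr(a^-1 b^2 a b^-1) = tr(b^2 a b^-1) tr(a) - tr(b^2 a b^-1 a)  (eliminate a^-1) = -x*y^2*z + x^2*y + y^3 + y*z^2 - 3*y
tr(a b^-1 a^-2 b^2) = tr(a^-1 b^2 a b^-1) tr(a) - tr(a^-1 b^2 a b^-1 a)  (eliminate a^-1) = -x^2*y^2*z + x^3*y + x*y^3 + x*y*z^2 - 3*x*y - z
assemble the triple (tr(r) - 2; tr(r a) - x; tr(r b) - y)

-x^2*y*z + x^3 + x*y^2 + x*z^2 - 3*x - 2; -x^3*y*z + x^4 + x^2*y^2 + x^2*z^2 - 4*x^2 - x + 2; -x^2*y^2*z + x^3*y + x*y^3 + x*y*z^2 - 3*x*y - y - z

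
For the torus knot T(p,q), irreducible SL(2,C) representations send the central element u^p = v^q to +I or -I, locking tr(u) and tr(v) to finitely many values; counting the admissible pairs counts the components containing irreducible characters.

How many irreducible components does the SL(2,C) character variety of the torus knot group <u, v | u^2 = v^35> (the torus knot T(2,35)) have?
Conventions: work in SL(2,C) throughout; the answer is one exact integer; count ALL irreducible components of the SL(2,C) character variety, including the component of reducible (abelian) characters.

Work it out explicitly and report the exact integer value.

18

For T(2,35): irreducibility forces the central element u^2 = v^35 to one of +I, -I.
So on each irreducible component the traces are pinned: tr(u) = 2*cos(pi*alpha/2) with 1 <= alpha <= 1, tr(v) = 2*cos(pi*beta/35) with 1 <= beta <= 34.
The two central values (-1)^alpha I and (-1)^beta I must be the same matrix, so alpha and beta share a parity.
count pairs: odd alpha (1 choices) x odd beta (17), plus even alpha (0) x even beta (17): 1*17 + 0*17 = 17.
That is 17 components of irreducible characters, and with the reducible (abelian) component the total is 18.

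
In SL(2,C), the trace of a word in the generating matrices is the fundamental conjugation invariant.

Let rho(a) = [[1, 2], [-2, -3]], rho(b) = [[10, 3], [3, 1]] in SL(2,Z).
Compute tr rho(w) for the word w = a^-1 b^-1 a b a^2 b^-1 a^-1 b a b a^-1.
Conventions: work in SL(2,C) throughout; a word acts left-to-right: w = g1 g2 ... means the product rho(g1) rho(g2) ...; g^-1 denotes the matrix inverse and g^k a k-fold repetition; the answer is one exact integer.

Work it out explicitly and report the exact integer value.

rho(a^-1) = [[-3, -2], [2, 1]]
... * rho(b^-1) = [[1, -3], [-3, 10]]  ->  [[3, -11], [-1, 4]]
... * rho(a) = [[1, 2], [-2, -3]]  ->  [[25, 39], [-9, -14]]
... * rho(b) = [[10, 3], [3, 1]]  ->  [[367, 114], [-132, -41]]
... * rho(a) = [[1, 2], [-2, -3]]  ->  [[139, 392], [-50, -141]]
... * rho(a) = [[1, 2], [-2, -3]]  ->  [[-645, -898], [232, 323]]
... * rho(b^-1) = [[1, -3], [-3, 10]]  ->  [[2049, -7045], [-737, 2534]]
... * rho(a^-1) = [[-3, -2], [2, 1]]  ->  [[-20237, -11143], [7279, 4008]]
... * rho(b) = [[10, 3], [3, 1]]  ->  [[-235799, -71854], [84814, 25845]]
... * rho(a) = [[1, 2], [-2, -3]]  ->  [[-92091, -256036], [33124, 92093]]
... * rho(b) = [[10, 3], [3, 1]]  ->  [[-1689018, -532309], [607519, 191465]]
... * rho(a^-1) = [[-3, -2], [2, 1]]  ->  [[4002436, 2845727], [-1439627, -1023573]]
tr = 4002436 + -1023573 = 2978863

2978863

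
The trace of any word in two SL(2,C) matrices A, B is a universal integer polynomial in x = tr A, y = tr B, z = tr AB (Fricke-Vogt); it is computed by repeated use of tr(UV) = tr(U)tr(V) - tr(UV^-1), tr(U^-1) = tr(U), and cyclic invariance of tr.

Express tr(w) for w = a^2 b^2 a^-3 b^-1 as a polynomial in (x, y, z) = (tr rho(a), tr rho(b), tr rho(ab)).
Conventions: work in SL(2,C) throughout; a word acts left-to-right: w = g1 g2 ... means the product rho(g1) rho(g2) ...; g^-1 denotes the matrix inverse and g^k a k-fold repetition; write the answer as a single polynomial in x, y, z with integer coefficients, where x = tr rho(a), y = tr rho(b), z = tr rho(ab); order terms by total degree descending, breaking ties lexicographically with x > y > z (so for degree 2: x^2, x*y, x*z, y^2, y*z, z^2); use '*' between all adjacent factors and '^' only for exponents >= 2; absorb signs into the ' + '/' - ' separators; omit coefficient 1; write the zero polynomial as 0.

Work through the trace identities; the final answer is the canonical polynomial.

-x^4*y^2*z + x^5*y + x^3*y^3 + x^3*y*z^2 + x^2*y^2*z - 5*x^3*y - x*y^3 - x*y*z^2 + 5*x*y - z

tr(a^2 b) = tr(a)*tr(b a) - tr(b)   [square of a] = x*z - y
tr(a^3 b) = tr(a)*tr(b a^2) - tr(b a)   [square of a] = x^2*z - x*y - z
tr(a^2) = tr(a)*tr(a) - tr(1)   [square of a] = x^2 - 2
tr(a^3) = tr(a)*tr(a^2) - tr(a)   [square of a] = x^3 - 3*x
tr(a^2 b^2 a) = tr(b)*tr(a^3 b) - tr(a^3)   [square of b] = x^2*y*z - x^3 - x*y^2 - y*z + 3*x
tr(a b a b) = tr(b a)*tr(b a) - tr(1)   [split at a repeated b] = z^2 - 2
tr(b^2 a b a) = tr(b)*tr(a b a b) - tr(a b a)   [square of b] = y*z^2 - x*z - y
tr(a b^2) = tr(b)*tr(a b) - tr(a)   [square of b] = y*z - x
tr(b^2 a b) = tr(b)*tr(a b^2) - tr(a b)   [square of b] = y^2*z - x*y - z
tr(a^2 b^2 a b) = tr(a)*tr(b^2 a b a) - tr(b^2 a b)   [square of a] = x*y*z^2 - x^2*z - y^2*z + z
tr(b^-1 a^2 b^2 a) = tr(a^2 b^2 a)*tr(b) - tr(a^2 b^2 a b)   [inverse elimination on b] = x^2*y^2*z - x^3*y - x*y^3 - x*y*z^2 + x^2*z + 3*x*y - z
tr(b^-1 a^2 b^2 a^-1) = tr(b^-1 a^2 b^2)*tr(a) - tr(b^-1 a^2 b^2 a)   [inverse elimination on a] = -x^2*y^2*z + x^3*y + x*y^3 + x*y*z^2 - 4*x*y + z
tr(a^-1 b^-1 a^2 b^2 a^-1) = tr(b^-1 a^2 b^2 a^-1)*tr(a) - tr(b^-1 a^2 b^2)   [inverse elimination on a] = -x^3*y^2*z + x^4*y + x^2*y^3 + x^2*y*z^2 - 4*x^2*y + y
tr(a^2 b^2 a^-3 b^-1) = tr(a^-1 b^-1 a^2 b^2 a^-1)*tr(a) - tr(a^-1 b^-1 a^2 b^2)   [inverse elimination on a] = -x^4*y^2*z + x^5*y + x^3*y^3 + x^3*y*z^2 + x^2*y^2*z - 5*x^3*y - x*y^3 - x*y*z^2 + 5*x*y - z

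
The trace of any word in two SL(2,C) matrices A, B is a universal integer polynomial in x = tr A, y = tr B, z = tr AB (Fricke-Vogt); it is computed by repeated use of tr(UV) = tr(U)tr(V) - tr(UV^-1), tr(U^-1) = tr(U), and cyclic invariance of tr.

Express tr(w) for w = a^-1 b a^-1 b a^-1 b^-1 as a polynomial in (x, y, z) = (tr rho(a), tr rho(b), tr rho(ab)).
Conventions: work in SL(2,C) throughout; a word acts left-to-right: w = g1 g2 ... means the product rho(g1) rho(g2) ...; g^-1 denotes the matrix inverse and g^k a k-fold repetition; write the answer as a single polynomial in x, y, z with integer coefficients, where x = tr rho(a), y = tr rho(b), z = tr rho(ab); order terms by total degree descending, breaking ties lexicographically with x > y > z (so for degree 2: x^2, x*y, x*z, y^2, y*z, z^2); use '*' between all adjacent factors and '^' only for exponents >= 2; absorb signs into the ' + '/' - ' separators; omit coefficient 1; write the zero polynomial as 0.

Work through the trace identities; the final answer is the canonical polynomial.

trace(a^-1 b) = trace(b)*trace(a) - trace(b a) = x*y - z
apply: trace(a^-1 b a^-1) = trace(a^-1 b)*trace(a) - trace(a^-1 b a) = x^2*y - x*z - y
trace(b^2) = trace(b)*trace(b) - trace(1) = y^2 - 2
trace(b^2 a) = trace(b)*trace(a b) - trace(a) = y*z - x
trace(b a^-1 b) = trace(b^2)*trace(a) - trace(b^2 a) = x*y^2 - y*z - x
apply: trace(b^2 a b) = trace(b)*trace(a b^2) - trace(a b) = y^2*z - x*y - z
use: trace(a b a b) = trace(b a)*trace(b a) - trace(1)   [split at repeated b] = z^2 - 2
use: trace(a b a) = trace(a)*trace(b a) - trace(b) = x*z - y
use: trace(b^2 a b a) = trace(b)*trace(a b a b) - trace(a b a) = y*z^2 - x*z - y
trace(b a b a^-1 b) = trace(b^2 a b)*trace(a) - trace(b^2 a b a) = x*y^2*z - x^2*y - y*z^2 + y
trace(b a b a b a) = trace(a b a b)*trace(a b) - trace(b a)   [split at repeated a] = z^3 - 3*z
use: trace(b a b a^-1 b a) = trace(b a b a b)*trace(a) - trace(b a b a b a) = x*y*z^2 - x^2*z - z^3 - x*y + 3*z
use: trace(a b a^-1 b a^-1 b) = trace(b a b a^-1 b)*trace(a) - trace(b a b a^-1 b a) = x^2*y^2*z - x^3*y - 2*x*y*z^2 + x^2*z + z^3 + 2*x*y - 3*z
trace(b a^-1 b a^-1 b^-1 a) = trace(a b a^-1 b a^-1)*trace(b) - trace(a b a^-1 b a^-1 b) = -x^2*y^2*z + x^3*y + x*y^3 + 2*x*y*z^2 - x^2*z - y^2*z - z^3 - 3*x*y + 3*z
apply: trace(a^-1 b a^-1 b a^-1 b^-1) = trace(b a^-1 b a^-1 b^-1)*trace(a) - trace(b a^-1 b a^-1 b^-1 a) = x^2*y^2*z - x*y^3 - 2*x*y*z^2 + y^2*z + z^3 + 2*x*y - 3*z

x^2*y^2*z - x*y^3 - 2*x*y*z^2 + y^2*z + z^3 + 2*x*y - 3*z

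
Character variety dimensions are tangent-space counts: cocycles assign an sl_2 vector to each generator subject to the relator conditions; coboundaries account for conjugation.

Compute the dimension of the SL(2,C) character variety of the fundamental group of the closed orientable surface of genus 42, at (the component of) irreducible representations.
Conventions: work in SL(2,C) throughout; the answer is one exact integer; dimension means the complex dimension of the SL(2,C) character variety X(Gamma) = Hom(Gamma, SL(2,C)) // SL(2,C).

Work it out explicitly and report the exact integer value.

Gamma = pi_1(Sigma_42) = < a_1, b_1, ..., a_42, b_42 | prod [a_i, b_i] > has 2g = 84 generators and 1 relator.
Unconstrained cocycle data is one sl_2 vector per generator (252 dimensions), cut by the relator condition d_2(z) = 0.
d_2 is surjective at irreducible rho (its cokernel H^2 is dual to H^0 = 0), so dim Z^1 = 252 - 3 = 249.
As always at irreducible rho, dim B^1 = 3.
dim H^1 = 249 - 3 = 246 = dim X.

246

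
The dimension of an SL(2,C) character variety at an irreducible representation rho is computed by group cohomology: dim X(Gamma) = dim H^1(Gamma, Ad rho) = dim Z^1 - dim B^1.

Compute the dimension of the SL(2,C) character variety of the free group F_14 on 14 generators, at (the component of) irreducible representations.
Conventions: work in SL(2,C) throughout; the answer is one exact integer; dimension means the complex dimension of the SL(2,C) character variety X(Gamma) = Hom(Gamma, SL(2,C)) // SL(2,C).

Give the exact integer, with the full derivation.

39

Gamma = F_14 has 14 generators and no relators.
A cocycle picks one sl_2 vector per generator freely, giving dim Z^1 = 3*14 = 42.
Irreducibility makes the coboundary map sl_2 -> Z^1 injective (trivial centralizer), so dim B^1 = 3.
dim X = dim H^1 = dim Z^1 - dim B^1 = 42 - 3 = 39.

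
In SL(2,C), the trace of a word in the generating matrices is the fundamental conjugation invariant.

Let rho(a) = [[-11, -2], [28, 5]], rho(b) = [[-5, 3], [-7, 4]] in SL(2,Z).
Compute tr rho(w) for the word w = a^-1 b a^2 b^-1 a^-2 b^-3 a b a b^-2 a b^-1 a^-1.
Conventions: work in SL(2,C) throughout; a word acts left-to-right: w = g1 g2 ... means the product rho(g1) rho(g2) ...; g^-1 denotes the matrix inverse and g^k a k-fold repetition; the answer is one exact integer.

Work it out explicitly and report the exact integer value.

5210516091625

rho(a^-1) = [[5, 2], [-28, -11]]
... * rho(b) = [[-5, 3], [-7, 4]]  ->  [[-39, 23], [217, -128]]
... * rho(a) = [[-11, -2], [28, 5]]  ->  [[1073, 193], [-5971, -1074]]
... * rho(a) = [[-11, -2], [28, 5]]  ->  [[-6399, -1181], [35609, 6572]]
... * rho(b^-1) = [[4, -3], [7, -5]]  ->  [[-33863, 25102], [188440, -139687]]
... * rho(a^-1) = [[5, 2], [-28, -11]]  ->  [[-872171, -343848], [4853436, 1913437]]
... * rho(a^-1) = [[5, 2], [-28, -11]]  ->  [[5266889, 2037986], [-29309056, -11340935]]
... * rho(b^-1) = [[4, -3], [7, -5]]  ->  [[35333458, -25990597], [-196622769, 144631843]]
... * rho(b^-1) = [[4, -3], [7, -5]]  ->  [[-40600347, 23952611], [225931825, -133290908]]
... * rho(b^-1) = [[4, -3], [7, -5]]  ->  [[5266889, 2037986], [-29309056, -11340935]]
... * rho(a) = [[-11, -2], [28, 5]]  ->  [[-872171, -343848], [4853436, 1913437]]
... * rho(b) = [[-5, 3], [-7, 4]]  ->  [[6767791, -3991905], [-37661239, 22214056]]
... * rho(a) = [[-11, -2], [28, 5]]  ->  [[-186219041, -33495107], [1036267197, 186392758]]
... * rho(b^-1) = [[4, -3], [7, -5]]  ->  [[-979341913, 726132658], [5449818094, -4040765381]]
... * rho(b^-1) = [[4, -3], [7, -5]]  ->  [[1165560954, -692637551], [-6486085291, 3854372623]]
... * rho(a) = [[-11, -2], [28, 5]]  ->  [[-32215021922, -5794309663], [179269371645, 32244033697]]
... * rho(b^-1) = [[4, -3], [7, -5]]  ->  [[-169420255329, 125616614081], [942785722459, -699028283420]]
... * rho(a^-1) = [[5, 2], [-28, -11]]  ->  [[-4364366470913, -1720623265549], [24286720548055, 9574882562538]]
tr = -4364366470913 + 9574882562538 = 5210516091625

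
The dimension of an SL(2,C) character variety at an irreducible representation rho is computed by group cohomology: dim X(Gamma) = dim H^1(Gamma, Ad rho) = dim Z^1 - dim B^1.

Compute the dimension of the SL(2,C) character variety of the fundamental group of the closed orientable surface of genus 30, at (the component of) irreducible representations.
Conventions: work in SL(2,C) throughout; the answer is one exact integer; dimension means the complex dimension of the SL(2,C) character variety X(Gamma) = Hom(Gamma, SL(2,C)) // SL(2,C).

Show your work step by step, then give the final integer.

174

The genus-30 surface group: 2g = 60 generators, one relator prod [a_i, b_i].
A cocycle assigns one sl_2 vector per generator subject to the relator condition d_2(z) = 0: dim of the unconstrained space is 3*2g = 180.
At an irreducible rho, H^2 = coker(d_2) vanishes (Poincare duality: H^2 is dual to H^0 = invariants = 0), so d_2 is surjective onto sl_2 and dim Z^1 = 180 - 3 = 177.
As always at irreducible rho, dim B^1 = 3.
dim X = dim H^1 = 177 - 3 = 174.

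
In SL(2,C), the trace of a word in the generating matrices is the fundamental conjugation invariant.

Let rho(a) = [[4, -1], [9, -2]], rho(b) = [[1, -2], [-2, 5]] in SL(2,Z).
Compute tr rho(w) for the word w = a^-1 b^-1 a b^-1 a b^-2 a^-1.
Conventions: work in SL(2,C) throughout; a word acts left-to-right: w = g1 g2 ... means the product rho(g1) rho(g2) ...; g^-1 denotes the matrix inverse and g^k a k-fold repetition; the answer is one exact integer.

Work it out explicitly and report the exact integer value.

rho(a^-1) = [[-2, 1], [-9, 4]]
... * rho(b^-1) = [[5, 2], [2, 1]]  ->  [[-8, -3], [-37, -14]]
... * rho(a) = [[4, -1], [9, -2]]  ->  [[-59, 14], [-274, 65]]
... * rho(b^-1) = [[5, 2], [2, 1]]  ->  [[-267, -104], [-1240, -483]]
... * rho(a) = [[4, -1], [9, -2]]  ->  [[-2004, 475], [-9307, 2206]]
... * rho(b^-1) = [[5, 2], [2, 1]]  ->  [[-9070, -3533], [-42123, -16408]]
... * rho(b^-1) = [[5, 2], [2, 1]]  ->  [[-52416, -21673], [-243431, -100654]]
... * rho(a^-1) = [[-2, 1], [-9, 4]]  ->  [[299889, -139108], [1392748, -646047]]
tr = 299889 + -646047 = -346158

-346158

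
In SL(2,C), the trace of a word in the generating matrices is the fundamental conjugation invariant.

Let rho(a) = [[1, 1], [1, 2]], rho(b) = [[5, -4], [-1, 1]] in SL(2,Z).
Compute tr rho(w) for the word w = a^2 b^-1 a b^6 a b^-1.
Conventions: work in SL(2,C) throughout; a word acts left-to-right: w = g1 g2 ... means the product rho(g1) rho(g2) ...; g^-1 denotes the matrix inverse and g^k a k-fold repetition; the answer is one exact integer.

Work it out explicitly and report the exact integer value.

-2718718

rho(a) = [[1, 1], [1, 2]]
... * rho(a) = [[1, 1], [1, 2]]  ->  [[2, 3], [3, 5]]
... * rho(b^-1) = [[1, 4], [1, 5]]  ->  [[5, 23], [8, 37]]
... * rho(a) = [[1, 1], [1, 2]]  ->  [[28, 51], [45, 82]]
... * rho(b) = [[5, -4], [-1, 1]]  ->  [[89, -61], [143, -98]]
... * rho(b) = [[5, -4], [-1, 1]]  ->  [[506, -417], [813, -670]]
... * rho(b) = [[5, -4], [-1, 1]]  ->  [[2947, -2441], [4735, -3922]]
... * rho(b) = [[5, -4], [-1, 1]]  ->  [[17176, -14229], [27597, -22862]]
... * rho(b) = [[5, -4], [-1, 1]]  ->  [[100109, -82933], [160847, -133250]]
... * rho(b) = [[5, -4], [-1, 1]]  ->  [[583478, -483369], [937485, -776638]]
... * rho(a) = [[1, 1], [1, 2]]  ->  [[100109, -383260], [160847, -615791]]
... * rho(b^-1) = [[1, 4], [1, 5]]  ->  [[-283151, -1515864], [-454944, -2435567]]
tr = -283151 + -2435567 = -2718718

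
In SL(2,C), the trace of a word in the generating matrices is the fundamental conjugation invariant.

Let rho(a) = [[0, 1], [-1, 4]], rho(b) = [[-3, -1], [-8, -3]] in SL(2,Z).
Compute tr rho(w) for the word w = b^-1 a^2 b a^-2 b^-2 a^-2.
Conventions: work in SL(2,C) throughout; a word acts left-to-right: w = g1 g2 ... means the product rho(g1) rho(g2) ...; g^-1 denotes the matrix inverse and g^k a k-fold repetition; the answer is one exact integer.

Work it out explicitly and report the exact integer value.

-304906

rho(b^-1) = [[-3, 1], [8, -3]]
... * rho(a) = [[0, 1], [-1, 4]]  ->  [[-1, 1], [3, -4]]
... * rho(a) = [[0, 1], [-1, 4]]  ->  [[-1, 3], [4, -13]]
... * rho(b) = [[-3, -1], [-8, -3]]  ->  [[-21, -8], [92, 35]]
... * rho(a^-1) = [[4, -1], [1, 0]]  ->  [[-92, 21], [403, -92]]
... * rho(a^-1) = [[4, -1], [1, 0]]  ->  [[-347, 92], [1520, -403]]
... * rho(b^-1) = [[-3, 1], [8, -3]]  ->  [[1777, -623], [-7784, 2729]]
... * rho(b^-1) = [[-3, 1], [8, -3]]  ->  [[-10315, 3646], [45184, -15971]]
... * rho(a^-1) = [[4, -1], [1, 0]]  ->  [[-37614, 10315], [164765, -45184]]
... * rho(a^-1) = [[4, -1], [1, 0]]  ->  [[-140141, 37614], [613876, -164765]]
tr = -140141 + -164765 = -304906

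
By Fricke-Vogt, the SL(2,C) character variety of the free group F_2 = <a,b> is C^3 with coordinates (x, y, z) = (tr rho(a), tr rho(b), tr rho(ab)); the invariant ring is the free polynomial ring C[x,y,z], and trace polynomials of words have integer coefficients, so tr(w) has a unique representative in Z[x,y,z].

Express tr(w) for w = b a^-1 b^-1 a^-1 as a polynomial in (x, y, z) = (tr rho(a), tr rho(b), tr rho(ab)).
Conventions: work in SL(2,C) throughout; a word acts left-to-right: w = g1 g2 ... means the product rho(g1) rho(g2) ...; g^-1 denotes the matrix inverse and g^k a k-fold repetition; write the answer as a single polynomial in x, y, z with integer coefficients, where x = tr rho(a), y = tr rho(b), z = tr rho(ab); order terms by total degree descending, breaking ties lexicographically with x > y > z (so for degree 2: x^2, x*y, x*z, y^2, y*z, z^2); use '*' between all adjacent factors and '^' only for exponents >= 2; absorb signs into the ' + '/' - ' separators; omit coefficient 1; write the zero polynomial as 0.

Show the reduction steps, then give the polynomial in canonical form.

x*y*z - y^2 - z^2 + 2

trace(b a^-1) = trace(b) * trace(a) - trace(b a)  (eliminate a^-1) = x*y - z
trace(a^-1 b a^-1) = trace(b a^-1) * trace(a) - trace(b)  (eliminate a^-1) = x^2*y - x*z - y
trace(b^2) = trace(b) * trace(b) - trace(1)  (reduce the b square) = y^2 - 2
trace(b^2 a) = trace(b) * trace(a b) - trace(a)  (reduce the b square) = y*z - x
trace(b a^-1 b) = trace(b^2) * trace(a) - trace(b^2 a)  (eliminate a^-1) = x*y^2 - y*z - x
trace(b a b a) = trace(a b) * trace(a b) - trace(1)  (split on a) = z^2 - 2
trace(b a^-1 b a) = trace(b a b) * trace(a) - trace(b a b a)  (eliminate a^-1) = x*y*z - x^2 - z^2 + 2
trace(a^-1 b a^-1 b) = trace(b a^-1 b) * trace(a) - trace(b a^-1 b a)  (eliminate a^-1) = x^2*y^2 - 2*x*y*z + z^2 - 2
trace(b a^-1 b^-1 a^-1) = trace(a^-1 b a^-1) * trace(b) - trace(a^-1 b a^-1 b)  (eliminate b^-1) = x*y*z - y^2 - z^2 + 2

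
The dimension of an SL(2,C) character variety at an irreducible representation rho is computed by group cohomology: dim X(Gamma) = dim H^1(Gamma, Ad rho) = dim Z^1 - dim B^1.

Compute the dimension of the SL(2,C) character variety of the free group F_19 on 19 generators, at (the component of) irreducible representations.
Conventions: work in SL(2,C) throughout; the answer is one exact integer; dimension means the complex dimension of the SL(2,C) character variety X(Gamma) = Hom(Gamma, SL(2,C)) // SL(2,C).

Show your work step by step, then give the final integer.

Here Gamma is free of rank 19 — no relator constrains a cocycle.
So Z^1 = (sl_2)^19 in full: dim Z^1 = 57.
Irreducibility makes the coboundary map sl_2 -> Z^1 injective (trivial centralizer), so dim B^1 = 3.
Therefore dim X = 57 - 3 = 54.

54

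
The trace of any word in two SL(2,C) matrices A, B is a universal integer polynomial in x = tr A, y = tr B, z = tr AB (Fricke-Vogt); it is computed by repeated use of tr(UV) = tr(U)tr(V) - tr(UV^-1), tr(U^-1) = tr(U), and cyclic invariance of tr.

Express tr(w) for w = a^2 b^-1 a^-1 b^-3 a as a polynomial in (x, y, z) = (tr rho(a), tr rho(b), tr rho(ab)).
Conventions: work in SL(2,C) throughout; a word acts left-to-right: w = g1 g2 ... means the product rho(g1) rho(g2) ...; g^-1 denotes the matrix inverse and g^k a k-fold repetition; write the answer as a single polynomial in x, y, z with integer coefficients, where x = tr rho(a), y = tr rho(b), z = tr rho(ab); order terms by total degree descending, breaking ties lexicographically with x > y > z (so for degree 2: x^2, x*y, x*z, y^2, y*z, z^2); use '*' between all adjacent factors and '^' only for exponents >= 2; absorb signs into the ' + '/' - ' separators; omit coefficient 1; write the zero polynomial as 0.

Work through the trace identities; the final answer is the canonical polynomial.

trace(a^2) = trace(a) * trace(a) - trace(1)  (reduce the a square) = x^2 - 2
use: trace(a^3) = trace(a) * trace(a^2) - trace(a)  (reduce the a square) = x^3 - 3*x
trace(b a^2) = trace(a) * trace(b a) - trace(b)  (reduce the a square) = x*z - y
apply: trace(a^3 b) = trace(a) * trace(b a^2) - trace(b a)  (reduce the a square) = x^2*z - x*y - z
trace(a^3 b^-1) = trace(a^3) * trace(b) - trace(a^3 b)  (eliminate b^-1) = x^3*y - x^2*z - 2*x*y + z
trace(a^3 b^-2) = trace(a^3 b^-1) * trace(b) - trace(a^3)  (eliminate b^-1) = x^3*y^2 - x^2*y*z - x^3 - 2*x*y^2 + y*z + 3*x
use: trace(b^-3 a^3) = trace(a^3 b^-2) * trace(b) - trace(a^3 b^-1)  (eliminate b^-1) = x^3*y^3 - x^2*y^2*z - 2*x^3*y - 2*x*y^3 + x^2*z + y^2*z + 5*x*y - z
use: trace(b^-3 a^3 b^-1) = trace(b^-3 a^3) * trace(b) - trace(b^-3 a^3 b)  (eliminate b^-1) = x^3*y^4 - x^2*y^3*z - 3*x^3*y^2 - 2*x*y^4 + 2*x^2*y*z + y^3*z + x^3 + 7*x*y^2 - 2*y*z - 3*x
use: trace(a^4) = trace(a) * trace(a^3) - trace(a^2)  (reduce the a square) = x^4 - 4*x^2 + 2
use: trace(a^4 b) = trace(a) * trace(a^2 b a) - trace(a^2 b)  (reduce the a square) = x^3*z - x^2*y - 2*x*z + y
trace(a b^-1 a^3) = trace(a^4) * trace(b) - trace(a^4 b)  (eliminate b^-1) = x^4*y - x^3*z - 3*x^2*y + 2*x*z + y
trace(b a b a) = trace(a b) * trace(a b) - trace(1)  (split on a) = z^2 - 2
use: trace(b a b) = trace(b) * trace(a b) - trace(a)  (reduce the b square) = y*z - x
trace(b a b a^2) = trace(a) * trace(b a b a) - trace(b a b)  (reduce the a square) = x*z^2 - y*z - x
use: trace(a^3 b a b) = trace(a) * trace(b a b a^2) - trace(b a b a)  (reduce the a square) = x^2*z^2 - x*y*z - x^2 - z^2 + 2
trace(a b^-1 a^3 b) = trace(a^3 b a) * trace(b) - trace(a^3 b a b)  (eliminate b^-1) = x^3*y*z - x^2*y^2 - x^2*z^2 - x*y*z + x^2 + y^2 + z^2 - 2
use: trace(a^3 b^-1 a b^-1) = trace(a b^-1 a^3) * trace(b) - trace(a b^-1 a^3 b)  (eliminate b^-1) = x^4*y^2 - 2*x^3*y*z - 2*x^2*y^2 + x^2*z^2 + 3*x*y*z - x^2 - z^2 + 2
trace(b^-2 a^3 b^-1 a) = trace(a^3 b^-1 a b^-1) * trace(b) - trace(a^3 b^-1 a)  (eliminate b^-1) = x^4*y^3 - 2*x^3*y^2*z - x^4*y - 2*x^2*y^3 + x^2*y*z^2 + x^3*z + 3*x*y^2*z + 2*x^2*y - y*z^2 - 2*x*z + y
apply: trace(b^-3 a^3 b^-1 a) = trace(b^-2 a^3 b^-1 a) * trace(b) - trace(b^-2 a^3 b^-1 a b)  (eliminate b^-1) = x^4*y^4 - 2*x^3*y^3*z - 2*x^4*y^2 - 2*x^2*y^4 + x^2*y^2*z^2 + 3*x^3*y*z + 3*x*y^3*z + 4*x^2*y^2 - x^2*z^2 - y^2*z^2 - 5*x*y*z + x^2 + y^2 + z^2 - 2
trace(a^2 b^-1 a^-1 b^-3 a) = trace(b^-3 a^3 b^-1) * trace(a) - trace(b^-3 a^3 b^-1 a)  (eliminate a^-1) = x^3*y^3*z - x^4*y^2 - x^2*y^2*z^2 - x^3*y*z - 2*x*y^3*z + x^4 + 3*x^2*y^2 + x^2*z^2 + y^2*z^2 + 3*x*y*z - 4*x^2 - y^2 - z^2 + 2

x^3*y^3*z - x^4*y^2 - x^2*y^2*z^2 - x^3*y*z - 2*x*y^3*z + x^4 + 3*x^2*y^2 + x^2*z^2 + y^2*z^2 + 3*x*y*z - 4*x^2 - y^2 - z^2 + 2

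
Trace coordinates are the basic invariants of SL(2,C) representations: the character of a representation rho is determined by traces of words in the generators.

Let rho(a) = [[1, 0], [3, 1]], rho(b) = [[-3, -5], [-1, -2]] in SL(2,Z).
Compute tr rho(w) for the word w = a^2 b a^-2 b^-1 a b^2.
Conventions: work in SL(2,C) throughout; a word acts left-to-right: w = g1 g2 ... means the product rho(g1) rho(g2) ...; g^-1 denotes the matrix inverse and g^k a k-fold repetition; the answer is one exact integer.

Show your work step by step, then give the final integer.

rho(a) = [[1, 0], [3, 1]]
... * rho(a) = [[1, 0], [3, 1]]  ->  [[1, 0], [6, 1]]
... * rho(b) = [[-3, -5], [-1, -2]]  ->  [[-3, -5], [-19, -32]]
... * rho(a^-1) = [[1, 0], [-3, 1]]  ->  [[12, -5], [77, -32]]
... * rho(a^-1) = [[1, 0], [-3, 1]]  ->  [[27, -5], [173, -32]]
... * rho(b^-1) = [[-2, 5], [1, -3]]  ->  [[-59, 150], [-378, 961]]
... * rho(a) = [[1, 0], [3, 1]]  ->  [[391, 150], [2505, 961]]
... * rho(b) = [[-3, -5], [-1, -2]]  ->  [[-1323, -2255], [-8476, -14447]]
... * rho(b) = [[-3, -5], [-1, -2]]  ->  [[6224, 11125], [39875, 71274]]
tr = 6224 + 71274 = 77498

77498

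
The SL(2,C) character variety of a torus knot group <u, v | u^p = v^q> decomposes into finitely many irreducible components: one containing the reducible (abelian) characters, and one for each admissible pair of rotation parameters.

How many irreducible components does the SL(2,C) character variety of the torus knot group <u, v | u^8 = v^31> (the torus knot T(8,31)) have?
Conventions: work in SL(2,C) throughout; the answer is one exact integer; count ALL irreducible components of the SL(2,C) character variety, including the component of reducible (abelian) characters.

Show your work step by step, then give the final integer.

In the torus knot group T(8,31), u^8 = v^31 is central, so an irreducible representation sends it to +I or -I (Schur).
So on each irreducible component the traces are pinned: tr(u) = 2*cos(pi*alpha/8) with 1 <= alpha <= 7, tr(v) = 2*cos(pi*beta/31) with 1 <= beta <= 30.
The two central values (-1)^alpha I and (-1)^beta I must be the same matrix, so alpha and beta share a parity.
count pairs: odd alpha (4 choices) x odd beta (15), plus even alpha (3) x even beta (15): 4*15 + 3*15 = 105.
Total: 105 irreducible-character components + 1 reducible (abelian) component = 106.

106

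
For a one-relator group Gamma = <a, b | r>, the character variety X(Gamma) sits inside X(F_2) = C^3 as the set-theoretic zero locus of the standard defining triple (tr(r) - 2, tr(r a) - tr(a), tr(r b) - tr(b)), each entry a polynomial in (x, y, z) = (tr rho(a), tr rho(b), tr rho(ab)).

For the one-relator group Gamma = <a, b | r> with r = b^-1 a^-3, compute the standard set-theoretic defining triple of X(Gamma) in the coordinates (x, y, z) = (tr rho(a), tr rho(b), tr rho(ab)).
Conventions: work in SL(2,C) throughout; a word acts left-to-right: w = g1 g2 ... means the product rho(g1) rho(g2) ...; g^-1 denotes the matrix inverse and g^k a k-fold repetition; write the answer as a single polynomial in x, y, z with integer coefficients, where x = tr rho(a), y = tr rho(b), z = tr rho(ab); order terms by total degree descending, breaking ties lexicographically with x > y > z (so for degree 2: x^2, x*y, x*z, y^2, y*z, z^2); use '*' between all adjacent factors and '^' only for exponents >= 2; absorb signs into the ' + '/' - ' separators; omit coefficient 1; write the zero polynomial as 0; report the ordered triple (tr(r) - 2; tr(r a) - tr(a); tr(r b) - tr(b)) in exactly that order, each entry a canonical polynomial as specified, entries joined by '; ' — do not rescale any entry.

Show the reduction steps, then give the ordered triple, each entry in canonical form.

trace(a^-1) = trace(a) = x
trace(a^-1 b) = trace(b)*trace(a) - trace(b a) = x*y - z
trace(a^-1 b^-1) = trace(a^-1)*trace(b) - trace(a^-1 b) = z
so trace(a^-2 b^-1) = trace(a^-1 b^-1)*trace(a) - trace(a^-1 b^-1 a) = x*z - y
so trace(b^-1 a^-3) = trace(a^-2 b^-1)*trace(a) - trace(a^-2 b^-1 a) = x^2*z - x*y - z
reduce: trace(a^-2) = trace(a^-1)*trace(a) - trace(1)   [inverse elimination on a] = x^2 - 2
so trace(a^-3) = trace(a^-2)*trace(a) - trace(a^-1)   [inverse elimination on a] = x^3 - 3*x
assemble the triple (trace(r) - 2; trace(r a) - x; trace(r b) - y)

x^2*z - x*y - z - 2; x*z - x - y; x^3 - 3*x - y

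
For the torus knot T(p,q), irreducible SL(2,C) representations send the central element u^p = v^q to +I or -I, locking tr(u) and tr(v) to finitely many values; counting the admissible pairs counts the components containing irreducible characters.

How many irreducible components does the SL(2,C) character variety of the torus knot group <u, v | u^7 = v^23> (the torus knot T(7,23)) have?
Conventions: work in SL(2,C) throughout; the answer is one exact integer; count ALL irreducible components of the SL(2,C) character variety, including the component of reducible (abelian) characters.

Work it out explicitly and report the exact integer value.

For T(7,23): irreducibility forces the central element u^7 = v^23 to one of +I, -I.
This locks tr(u) to 2*cos(pi*alpha/7), alpha in 1..6, and tr(v) to 2*cos(pi*beta/23), beta in 1..22, on each component of irreducible characters.
The two central values (-1)^alpha I and (-1)^beta I must be the same matrix, so alpha and beta share a parity.
Counting: 3 odd alphas x 11 odd betas + 3 even alphas x 11 even betas = 33 + 33 = 66.
That is 66 components of irreducible characters, and with the reducible (abelian) component the total is 67.

67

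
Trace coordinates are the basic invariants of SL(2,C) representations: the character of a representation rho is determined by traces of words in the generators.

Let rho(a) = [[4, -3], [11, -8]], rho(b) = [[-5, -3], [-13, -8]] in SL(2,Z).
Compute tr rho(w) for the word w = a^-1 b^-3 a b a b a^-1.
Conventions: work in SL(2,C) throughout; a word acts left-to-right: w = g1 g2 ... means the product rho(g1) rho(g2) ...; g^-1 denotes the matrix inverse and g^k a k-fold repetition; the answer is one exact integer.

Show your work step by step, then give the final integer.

rho(a^-1) = [[-8, 3], [-11, 4]]
... * rho(b^-1) = [[-8, 3], [13, -5]]  ->  [[103, -39], [140, -53]]
... * rho(b^-1) = [[-8, 3], [13, -5]]  ->  [[-1331, 504], [-1809, 685]]
... * rho(b^-1) = [[-8, 3], [13, -5]]  ->  [[17200, -6513], [23377, -8852]]
... * rho(a) = [[4, -3], [11, -8]]  ->  [[-2843, 504], [-3864, 685]]
... * rho(b) = [[-5, -3], [-13, -8]]  ->  [[7663, 4497], [10415, 6112]]
... * rho(a) = [[4, -3], [11, -8]]  ->  [[80119, -58965], [108892, -80141]]
... * rho(b) = [[-5, -3], [-13, -8]]  ->  [[365950, 231363], [497373, 314452]]
... * rho(a^-1) = [[-8, 3], [-11, 4]]  ->  [[-5472593, 2023302], [-7437956, 2749927]]
tr = -5472593 + 2749927 = -2722666

-2722666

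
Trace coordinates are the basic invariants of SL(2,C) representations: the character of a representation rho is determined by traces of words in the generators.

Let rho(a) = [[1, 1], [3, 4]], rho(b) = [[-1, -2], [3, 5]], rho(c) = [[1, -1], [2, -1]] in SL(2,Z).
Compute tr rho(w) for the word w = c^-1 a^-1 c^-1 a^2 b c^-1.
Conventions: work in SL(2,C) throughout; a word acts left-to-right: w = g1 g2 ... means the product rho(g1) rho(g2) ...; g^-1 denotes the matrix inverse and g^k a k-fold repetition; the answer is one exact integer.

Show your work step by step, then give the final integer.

9

rho(c^-1) = [[-1, 1], [-2, 1]]
... * rho(a^-1) = [[4, -1], [-3, 1]]  ->  [[-7, 2], [-11, 3]]
... * rho(c^-1) = [[-1, 1], [-2, 1]]  ->  [[3, -5], [5, -8]]
... * rho(a) = [[1, 1], [3, 4]]  ->  [[-12, -17], [-19, -27]]
... * rho(a) = [[1, 1], [3, 4]]  ->  [[-63, -80], [-100, -127]]
... * rho(b) = [[-1, -2], [3, 5]]  ->  [[-177, -274], [-281, -435]]
... * rho(c^-1) = [[-1, 1], [-2, 1]]  ->  [[725, -451], [1151, -716]]
tr = 725 + -716 = 9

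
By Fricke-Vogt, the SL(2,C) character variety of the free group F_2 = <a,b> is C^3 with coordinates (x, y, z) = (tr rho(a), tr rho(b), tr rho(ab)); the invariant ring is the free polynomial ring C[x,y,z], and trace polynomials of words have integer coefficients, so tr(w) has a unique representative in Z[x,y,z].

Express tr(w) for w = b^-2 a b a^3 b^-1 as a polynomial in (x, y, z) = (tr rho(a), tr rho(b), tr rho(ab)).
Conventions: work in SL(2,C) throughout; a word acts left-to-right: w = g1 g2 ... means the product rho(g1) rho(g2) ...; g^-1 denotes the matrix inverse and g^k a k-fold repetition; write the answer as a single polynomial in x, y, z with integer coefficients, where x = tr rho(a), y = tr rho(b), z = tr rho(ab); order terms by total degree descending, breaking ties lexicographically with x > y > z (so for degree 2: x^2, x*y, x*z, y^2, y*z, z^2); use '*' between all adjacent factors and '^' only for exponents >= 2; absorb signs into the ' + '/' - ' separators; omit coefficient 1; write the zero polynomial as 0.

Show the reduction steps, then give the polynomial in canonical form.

tr(b a^2) = tr(a) * tr(b a) - tr(b)  (reduce the a square) = x*z - y
apply: tr(a b a^2) = tr(a) * tr(b a^2) - tr(b a)  (reduce the a square) = x^2*z - x*y - z
apply: tr(a b a^3) = tr(a) * tr(a b a^2) - tr(a b a)  (reduce the a square) = x^3*z - x^2*y - 2*x*z + y
apply: tr(b a b a) = tr(a b) * tr(a b) - tr(1)  (split on a) = z^2 - 2
use: tr(b a b) = tr(b) * tr(a b) - tr(a)  (reduce the b square) = y*z - x
use: tr(b a b a^2) = tr(a) * tr(b a b a) - tr(b a b)  (reduce the a square) = x*z^2 - y*z - x
use: tr(a b a^3 b) = tr(a) * tr(b a b a^2) - tr(b a b a)  (reduce the a square) = x^2*z^2 - x*y*z - x^2 - z^2 + 2
tr(b^-1 a b a^3) = tr(a b a^3) * tr(b) - tr(a b a^3 b)  (eliminate b^-1) = x^3*y*z - x^2*y^2 - x^2*z^2 - x*y*z + x^2 + y^2 + z^2 - 2
apply: tr(b^-1 a b a^3 b^-1) = tr(b^-1 a b a^3) * tr(b) - tr(b^-1 a b a^3 b)  (eliminate b^-1) = x^3*y^2*z - x^2*y^3 - x^2*y*z^2 - x^3*z - x*y^2*z + 2*x^2*y + y^3 + y*z^2 + 2*x*z - 3*y
use: tr(b^-2 a b a^3 b^-1) = tr(b^-1 a b a^3 b^-1) * tr(b) - tr(b^-1 a b a^3)  (eliminate b^-1) = x^3*y^3*z - x^2*y^4 - x^2*y^2*z^2 - 2*x^3*y*z - x*y^3*z + 3*x^2*y^2 + x^2*z^2 + y^4 + y^2*z^2 + 3*x*y*z - x^2 - 4*y^2 - z^2 + 2

x^3*y^3*z - x^2*y^4 - x^2*y^2*z^2 - 2*x^3*y*z - x*y^3*z + 3*x^2*y^2 + x^2*z^2 + y^4 + y^2*z^2 + 3*x*y*z - x^2 - 4*y^2 - z^2 + 2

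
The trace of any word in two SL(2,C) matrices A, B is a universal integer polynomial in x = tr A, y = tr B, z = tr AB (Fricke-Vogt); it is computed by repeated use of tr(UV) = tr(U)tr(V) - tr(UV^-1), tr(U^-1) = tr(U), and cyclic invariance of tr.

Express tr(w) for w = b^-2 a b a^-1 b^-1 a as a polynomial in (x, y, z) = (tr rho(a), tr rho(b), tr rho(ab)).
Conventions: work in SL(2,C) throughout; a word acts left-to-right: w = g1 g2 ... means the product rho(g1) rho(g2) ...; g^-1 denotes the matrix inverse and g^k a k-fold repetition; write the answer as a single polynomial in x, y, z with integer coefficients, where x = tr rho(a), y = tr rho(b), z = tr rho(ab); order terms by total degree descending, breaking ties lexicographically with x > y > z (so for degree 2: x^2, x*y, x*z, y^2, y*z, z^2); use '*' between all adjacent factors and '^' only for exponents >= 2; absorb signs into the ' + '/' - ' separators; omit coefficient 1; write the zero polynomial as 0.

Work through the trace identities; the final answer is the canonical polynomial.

trace(a^2 b) = trace(a)*trace(b a) - trace(b) = x*z - y
trace(a^2) = trace(a)*trace(a) - trace(1) = x^2 - 2
so trace(a b^2 a) = trace(b)*trace(a^2 b) - trace(a^2) = x*y*z - x^2 - y^2 + 2
trace(a b a b) = trace(b a)*trace(b a) - trace(1)   [split at repeated b] = z^2 - 2
so trace(a b^2 a b) = trace(b)*trace(a b a b) - trace(a b a) = y*z^2 - x*z - y
trace(b a b^-1 a b) = trace(a b^2 a)*trace(b) - trace(a b^2 a b) = x*y^2*z - x^2*y - y^3 - y*z^2 + x*z + 3*y
trace(b a b) = trace(b)*trace(a b) - trace(a) = y*z - x
trace(a b a b a) = trace(a)*trace(b a b a) - trace(b a b) = x*z^2 - y*z - x
trace(a b a b a b) = trace(b a b a)*trace(b a) - trace(a b)   [split at repeated b] = z^3 - 3*z
trace(b a b^-1 a b a) = trace(a b a b a)*trace(b) - trace(a b a b a b) = x*y*z^2 - y^2*z - z^3 - x*y + 3*z
trace(a b^-1 a b a^-1 b) = trace(b a b^-1 a b)*trace(a) - trace(b a b^-1 a b a) = x^2*y^2*z - x^3*y - x*y^3 - 2*x*y*z^2 + x^2*z + y^2*z + z^3 + 4*x*y - 3*z
trace(b^-1 a b a^-1 b^-1 a) = trace(a b^-1 a b a^-1)*trace(b) - trace(a b^-1 a b a^-1 b) = -x^2*y^2*z + x^3*y + x*y^3 + 2*x*y*z^2 - x^2*z - y^2*z - z^3 - 3*x*y + 3*z
trace(a^2 b a) = trace(a)*trace(b a^2) - trace(b a) = x^2*z - x*y - z
trace(b^-1 a^2 b a) = trace(a^2 b a)*trace(b) - trace(a^2 b a b) = x^2*y*z - x*y^2 - x*z^2 + x
trace(a b a^-1 b^-1 a) = trace(b^-1 a^2 b)*trace(a) - trace(b^-1 a^2 b a) = -x^2*y*z + x^3 + x*y^2 + x*z^2 - 3*x
reduce: trace(b^-2 a b a^-1 b^-1 a) = trace(b^-1 a b a^-1 b^-1 a)*trace(b) - trace(b^-1 a b a^-1 b^-1 a b) = -x^2*y^3*z + x^3*y^2 + x*y^4 + 2*x*y^2*z^2 - y^3*z - y*z^3 - x^3 - 4*x*y^2 - x*z^2 + 3*y*z + 3*x

-x^2*y^3*z + x^3*y^2 + x*y^4 + 2*x*y^2*z^2 - y^3*z - y*z^3 - x^3 - 4*x*y^2 - x*z^2 + 3*y*z + 3*x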